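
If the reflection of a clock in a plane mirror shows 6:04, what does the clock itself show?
Reflection across the vertical (12-6) axis maps a hand at angle A degrees to (360 - A) degrees, which sends a reading of T minutes past 12:00 to (720 - T) minutes past 12:00.
Mirror reads 6:04 = 364 minutes past 12:00.
Actual time: (720 - 364) mod 720 = 356 minutes = 5:56.

Final answer: 5:56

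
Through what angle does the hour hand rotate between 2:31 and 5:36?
The hour hand moves 0.5 degrees per minute.
Time elapsed: 5:36 - 2:31 = 185 minutes
Angular displacement: 185 x 0.5 = 92.5 degrees

Final answer: 92.5 degrees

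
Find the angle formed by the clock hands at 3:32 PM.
Hour hand position: 3 x 30 + 32 x 0.5 = 106 degrees
Minute hand position: 32 x 6 = 192 degrees
Difference: |106 - 192| = 86 degrees
The angle between the hands is 86 degrees

Final answer: 86 degrees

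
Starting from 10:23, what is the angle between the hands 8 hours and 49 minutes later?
First find the time 8 hours and 49 minutes after 10:23.
Total minutes: 10 x 60 + 23 + 8 x 60 + 49 = 1152.
1152 mod 720 = 432 minutes = 7:12.
Now compute the angle at 7:12:
Hour hand: 7 x 30 + 12 x 0.5 = 216 degrees
Minute hand: 12 x 6 = 72 degrees
Difference: |216 - 72| = 144 degrees
The angle is 144 degrees

Final answer: 144 degrees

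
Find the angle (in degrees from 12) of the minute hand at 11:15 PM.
The minute hand moves 6 degrees per minute.
At 11:15: 15 x 6 = 90 degrees

Final answer: 90 degrees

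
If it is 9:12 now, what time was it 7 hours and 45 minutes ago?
Starting time: 9:12 = 552 total minutes past 12:00
Subtracting: 7 hours and 45 minutes = 465 minutes
552 - 465 = 87 minutes
= 1 hour and 27 minutes past 12:00 = 1:27

Final answer: 1:27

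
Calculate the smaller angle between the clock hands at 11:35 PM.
Hour hand position: 11 x 30 + 35 x 0.5 = 347.5 degrees
Minute hand position: 35 x 6 = 210 degrees
Difference: |347.5 - 210| = 137.5 degrees
The angle between the hands is 137.5 degrees

Final answer: 137.5 degrees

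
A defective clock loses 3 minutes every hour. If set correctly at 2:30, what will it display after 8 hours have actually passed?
For every 60 true minutes, the faulty clock advances 60 - 3 = 57 minutes.
True elapsed: 8 hours = 480 minutes.
Faulty clock advances: 480 x 57/60 = 456 minutes (drift: 24 minutes behind).
Shown time: 2:30 + 456 minutes = 10:06.

Final answer: 10:06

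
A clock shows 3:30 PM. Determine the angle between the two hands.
Hour hand position: 3 x 30 + 30 x 0.5 = 105 degrees
Minute hand position: 30 x 6 = 180 degrees
Difference: |105 - 180| = 75 degrees
The angle between the hands is 75 degrees

Final answer: 75 degrees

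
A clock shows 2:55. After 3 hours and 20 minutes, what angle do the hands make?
First find the time 3 hours and 20 minutes after 2:55.
Total minutes: 2 x 60 + 55 + 3 x 60 + 20 = 375.
375 mod 720 = 375 minutes = 6:15.
Now compute the angle at 6:15:
Hour hand: 6 x 30 + 15 x 0.5 = 187.5 degrees
Minute hand: 15 x 6 = 90 degrees
Difference: |187.5 - 90| = 97.5 degrees
The angle is 97.5 degrees

Final answer: 97.5 degrees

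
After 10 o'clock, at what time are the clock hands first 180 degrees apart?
For hands to be 180 degrees apart: |30H - 5.5t| = 180
With H = 10: t = (30 x 10 + 180)/5.5 = 87.27 or t = (30 x 10 - 180)/5.5 = 21.82
First valid solution (0 < t < 60): t = 21.82 minutes
The hands are opposite at 21.82 minutes past 10:00.

Final answer: 21.82 minutes past 10:00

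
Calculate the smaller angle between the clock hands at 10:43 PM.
Hour hand position: 10 x 30 + 43 x 0.5 = 321.5 degrees
Minute hand position: 43 x 6 = 258 degrees
Difference: |321.5 - 258| = 63.5 degrees
The angle between the hands is 63.5 degrees

Final answer: 63.5 degrees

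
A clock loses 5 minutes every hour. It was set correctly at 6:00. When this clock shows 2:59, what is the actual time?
For every 60 true minutes, the faulty clock advances 55 minutes, so 1 faulty-clock minute corresponds to 60/55 true minutes.
From 6:00 to 2:59 on the faulty dial is 539 minutes.
True elapsed: 539 x 60/55 = 588 minutes = 9 hours and 48 minutes.
True time: 6:00 + 9 hours and 48 minutes = 3:48.

Final answer: 3:48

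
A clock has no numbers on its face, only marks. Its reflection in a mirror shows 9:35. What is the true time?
Reflection across the vertical (12-6) axis maps a hand at angle A degrees to (360 - A) degrees, which sends a reading of T minutes past 12:00 to (720 - T) minutes past 12:00.
Mirror reads 9:35 = 575 minutes past 12:00.
Actual time: (720 - 575) mod 720 = 145 minutes = 2:25.

Final answer: 2:25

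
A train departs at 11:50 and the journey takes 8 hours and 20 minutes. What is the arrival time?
Starting time: 11:50
Adding 20 minutes to 50 minutes: 50 + 20 = 70 minutes = 1 hour and 10 minutes
Adding 8 hours: 11 + 8 + 1 (carry) = 20 - 12 = 8
Final time: 8:10

Final answer: 8:10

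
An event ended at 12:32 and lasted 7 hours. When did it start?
Starting time: 12:32 = 32 total minutes past 12:00
Subtracting: 7 hours = 420 minutes
32 - 420 = -388 (negative, add 12 hours = 720) = 332 minutes
= 5 hours and 32 minutes past 12:00 = 5:32

Final answer: 5:32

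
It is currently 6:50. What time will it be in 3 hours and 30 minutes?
Starting time: 6:50
Adding 30 minutes to 50 minutes: 50 + 30 = 80 minutes = 1 hour and 20 minutes
Adding 3 hours: 6 + 3 + 1 (carry) = 10
Final time: 10:20

Final answer: 10:20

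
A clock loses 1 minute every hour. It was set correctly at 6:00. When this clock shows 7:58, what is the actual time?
For every 60 true minutes, the faulty clock advances 59 minutes, so 1 faulty-clock minute corresponds to 60/59 true minutes.
From 6:00 to 7:58 on the faulty dial is 118 minutes.
True elapsed: 118 x 60/59 = 120 minutes = 2 hours.
True time: 6:00 + 2 hours = 8:00.

Final answer: 8:00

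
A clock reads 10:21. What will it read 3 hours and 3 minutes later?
Starting time: 10:21
Adding 3 minutes to 21 minutes: 21 + 3 = 24 minutes
Adding 3 hours: 10 + 3 = 13 - 12 = 1
Final time: 1:24

Final answer: 1:24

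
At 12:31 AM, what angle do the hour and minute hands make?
Hour hand position: 0 x 30 + 31 x 0.5 = 15.5 degrees
Minute hand position: 31 x 6 = 186 degrees
Difference: |15.5 - 186| = 170.5 degrees
The angle between the hands is 170.5 degrees

Final answer: 170.5 degrees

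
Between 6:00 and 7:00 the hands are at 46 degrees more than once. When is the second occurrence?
At t minutes past 6:00, the hour hand is at 30 x 6 + 0.5t degrees and the minute hand is at 6t degrees.
The smaller angle between them is 46 degrees when |30H - 5.5t| = 46 or |30H - 5.5t| = 314.
With H = 6, solve 30 x 6 - 5.5t = +/- target for each target:
  t = (30 x 6 - 46) / 5.5 = 24.36
  t = (30 x 6 + 46) / 5.5 = 41.09
  t = (30 x 6 - 314) / 5.5 = -24.36 (outside (0, 60))
  t = (30 x 6 + 314) / 5.5 = 89.82 (outside (0, 60))
Valid solutions in (0, 60): {24.36, 41.09} minutes.
The second occurrence is t = 41.09 minutes.
The hands form a 46-degree angle at 41.09 minutes past 6:00.

Final answer: 41.09 minutes past 6:00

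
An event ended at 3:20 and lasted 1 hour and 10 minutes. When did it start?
Starting time: 3:20 = 200 total minutes past 12:00
Subtracting: 1 hour and 10 minutes = 70 minutes
200 - 70 = 130 minutes
= 2 hours and 10 minutes past 12:00 = 2:10

Final answer: 2:10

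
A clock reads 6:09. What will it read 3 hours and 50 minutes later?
Starting time: 6:09
Adding 50 minutes to 9 minutes: 9 + 50 = 59 minutes
Adding 3 hours: 6 + 3 = 9
Final time: 9:59

Final answer: 9:59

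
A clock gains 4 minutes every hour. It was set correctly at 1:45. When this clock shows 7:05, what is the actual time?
For every 60 true minutes, the faulty clock advances 64 minutes, so 1 faulty-clock minute corresponds to 60/64 true minutes.
From 1:45 to 7:05 on the faulty dial is 320 minutes.
True elapsed: 320 x 60/64 = 300 minutes = 5 hours.
True time: 1:45 + 5 hours = 6:45.

Final answer: 6:45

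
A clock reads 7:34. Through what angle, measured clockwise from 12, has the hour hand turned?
The hour hand moves 30 degrees per hour and 0.5 degrees per minute.
At 7:34: (7) x 30 + 34 x 0.5 = 210 + 17 = 227 degrees

Final answer: 227 degrees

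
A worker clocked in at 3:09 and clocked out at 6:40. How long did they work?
From 3:09 to 6:40:
(6 x 60 + 40) - (3 x 60 + 9) = 400 - 189 = 211 minutes
= 3 hours and 31 minutes

Final answer: 3 hours and 31 minutes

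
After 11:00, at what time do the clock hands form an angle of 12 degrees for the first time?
At t minutes past 11:00, the hour hand is at 30 x 11 + 0.5t degrees and the minute hand is at 6t degrees.
The smaller angle between them is 12 degrees when |30H - 5.5t| = 12 or |30H - 5.5t| = 348.
With H = 11, solve 30 x 11 - 5.5t = +/- target for each target:
  t = (30 x 11 - 12) / 5.5 = 57.82
  t = (30 x 11 + 12) / 5.5 = 62.18 (outside (0, 60))
  t = (30 x 11 - 348) / 5.5 = -3.27 (outside (0, 60))
  t = (30 x 11 + 348) / 5.5 = 123.27 (outside (0, 60))
Valid solutions in (0, 60): {57.82} minutes.
The first occurrence is t = 57.82 minutes.
The hands form a 12-degree angle at 57.82 minutes past 11:00.

Final answer: 57.82 minutes past 11:00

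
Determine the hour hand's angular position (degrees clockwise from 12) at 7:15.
The hour hand moves 30 degrees per hour and 0.5 degrees per minute.
At 7:15: (7) x 30 + 15 x 0.5 = 210 + 7.5 = 217.5 degrees

Final answer: 217.5 degrees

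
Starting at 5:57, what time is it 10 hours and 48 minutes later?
Starting time: 5:57
Adding 48 minutes to 57 minutes: 57 + 48 = 105 minutes = 1 hour and 45 minutes
Adding 10 hours: 5 + 10 + 1 (carry) = 16 - 12 = 4
Final time: 4:45

Final answer: 4:45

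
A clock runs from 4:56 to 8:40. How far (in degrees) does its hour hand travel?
The hour hand moves 0.5 degrees per minute.
Time elapsed: 8:40 - 4:56 = 224 minutes
Angular displacement: 224 x 0.5 = 112 degrees

Final answer: 112 degrees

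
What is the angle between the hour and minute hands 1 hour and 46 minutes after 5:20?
First find the time 1 hour and 46 minutes after 5:20.
Total minutes: 5 x 60 + 20 + 1 x 60 + 46 = 426.
426 mod 720 = 426 minutes = 7:06.
Now compute the angle at 7:06:
Hour hand: 7 x 30 + 6 x 0.5 = 213 degrees
Minute hand: 6 x 6 = 36 degrees
Difference: |213 - 36| = 177 degrees
The angle is 177 degrees

Final answer: 177 degrees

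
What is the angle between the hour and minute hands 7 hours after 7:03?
First find the time 7 hours after 7:03.
Total minutes: 7 x 60 + 3 + 7 x 60 + 0 = 843.
843 mod 720 = 123 minutes = 2:03.
Now compute the angle at 2:03:
Hour hand: 2 x 30 + 3 x 0.5 = 61.5 degrees
Minute hand: 3 x 6 = 18 degrees
Difference: |61.5 - 18| = 43.5 degrees
The angle is 43.5 degrees

Final answer: 43.5 degrees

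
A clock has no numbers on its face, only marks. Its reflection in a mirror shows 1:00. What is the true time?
Reflection across the vertical (12-6) axis maps a hand at angle A degrees to (360 - A) degrees, which sends a reading of T minutes past 12:00 to (720 - T) minutes past 12:00.
Mirror reads 1:00 = 60 minutes past 12:00.
Actual time: (720 - 60) mod 720 = 660 minutes = 11:00.

Final answer: 11:00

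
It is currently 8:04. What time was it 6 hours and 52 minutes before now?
Starting time: 8:04 = 484 total minutes past 12:00
Subtracting: 6 hours and 52 minutes = 412 minutes
484 - 412 = 72 minutes
= 1 hour and 12 minutes past 12:00 = 1:12

Final answer: 1:12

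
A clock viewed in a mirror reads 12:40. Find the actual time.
Reflection across the vertical (12-6) axis maps a hand at angle A degrees to (360 - A) degrees, which sends a reading of T minutes past 12:00 to (720 - T) minutes past 12:00.
Mirror reads 12:40 = 40 minutes past 12:00.
Actual time: (720 - 40) mod 720 = 680 minutes = 11:20.

Final answer: 11:20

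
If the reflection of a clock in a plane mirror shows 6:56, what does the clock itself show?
Reflection across the vertical (12-6) axis maps a hand at angle A degrees to (360 - A) degrees, which sends a reading of T minutes past 12:00 to (720 - T) minutes past 12:00.
Mirror reads 6:56 = 416 minutes past 12:00.
Actual time: (720 - 416) mod 720 = 304 minutes = 5:04.

Final answer: 5:04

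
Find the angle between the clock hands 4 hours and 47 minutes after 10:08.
First find the time 4 hours and 47 minutes after 10:08.
Total minutes: 10 x 60 + 8 + 4 x 60 + 47 = 895.
895 mod 720 = 175 minutes = 2:55.
Now compute the angle at 2:55:
Hour hand: 2 x 30 + 55 x 0.5 = 87.5 degrees
Minute hand: 55 x 6 = 330 degrees
Difference: |87.5 - 330| = 242.5 degrees
Smaller angle: 360 - 242.5 = 117.5 degrees

Final answer: 117.5 degrees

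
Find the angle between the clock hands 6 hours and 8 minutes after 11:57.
First find the time 6 hours and 8 minutes after 11:57.
Total minutes: 11 x 60 + 57 + 6 x 60 + 8 = 1085.
1085 mod 720 = 365 minutes = 6:05.
Now compute the angle at 6:05:
Hour hand: 6 x 30 + 5 x 0.5 = 182.5 degrees
Minute hand: 5 x 6 = 30 degrees
Difference: |182.5 - 30| = 152.5 degrees
The angle is 152.5 degrees

Final answer: 152.5 degrees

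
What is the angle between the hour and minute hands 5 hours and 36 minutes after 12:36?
First find the time 5 hours and 36 minutes after 12:36.
Total minutes: 12 x 60 + 36 + 5 x 60 + 36 = 1092.
1092 mod 720 = 372 minutes = 6:12.
Now compute the angle at 6:12:
Hour hand: 6 x 30 + 12 x 0.5 = 186 degrees
Minute hand: 12 x 6 = 72 degrees
Difference: |186 - 72| = 114 degrees
The angle is 114 degrees

Final answer: 114 degrees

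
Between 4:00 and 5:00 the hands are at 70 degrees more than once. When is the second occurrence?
At t minutes past 4:00, the hour hand is at 30 x 4 + 0.5t degrees and the minute hand is at 6t degrees.
The smaller angle between them is 70 degrees when |30H - 5.5t| = 70 or |30H - 5.5t| = 290.
With H = 4, solve 30 x 4 - 5.5t = +/- target for each target:
  t = (30 x 4 - 70) / 5.5 = 9.09
  t = (30 x 4 + 70) / 5.5 = 34.55
  t = (30 x 4 - 290) / 5.5 = -30.91 (outside (0, 60))
  t = (30 x 4 + 290) / 5.5 = 74.55 (outside (0, 60))
Valid solutions in (0, 60): {9.09, 34.55} minutes.
The second occurrence is t = 34.55 minutes.
The hands form a 70-degree angle at 34.55 minutes past 4:00.

Final answer: 34.55 minutes past 4:00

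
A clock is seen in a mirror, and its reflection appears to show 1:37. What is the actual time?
Reflection across the vertical (12-6) axis maps a hand at angle A degrees to (360 - A) degrees, which sends a reading of T minutes past 12:00 to (720 - T) minutes past 12:00.
Mirror reads 1:37 = 97 minutes past 12:00.
Actual time: (720 - 97) mod 720 = 623 minutes = 10:23.

Final answer: 10:23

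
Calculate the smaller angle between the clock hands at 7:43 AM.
Hour hand position: 7 x 30 + 43 x 0.5 = 231.5 degrees
Minute hand position: 43 x 6 = 258 degrees
Difference: |231.5 - 258| = 26.5 degrees
The angle between the hands is 26.5 degrees

Final answer: 26.5 degrees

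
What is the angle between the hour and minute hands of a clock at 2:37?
Hour hand position: 2 x 30 + 37 x 0.5 = 78.5 degrees
Minute hand position: 37 x 6 = 222 degrees
Difference: |78.5 - 222| = 143.5 degrees
The angle between the hands is 143.5 degrees

Final answer: 143.5 degrees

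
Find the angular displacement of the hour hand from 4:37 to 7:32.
The hour hand moves 0.5 degrees per minute.
Time elapsed: 7:32 - 4:37 = 175 minutes
Angular displacement: 175 x 0.5 = 87.5 degrees

Final answer: 87.5 degrees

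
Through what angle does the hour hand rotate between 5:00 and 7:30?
The hour hand moves 0.5 degrees per minute.
Time elapsed: 7:30 - 5:00 = 150 minutes
Angular displacement: 150 x 0.5 = 75 degrees

Final answer: 75 degrees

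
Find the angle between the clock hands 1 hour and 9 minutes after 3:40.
First find the time 1 hour and 9 minutes after 3:40.
Total minutes: 3 x 60 + 40 + 1 x 60 + 9 = 289.
289 mod 720 = 289 minutes = 4:49.
Now compute the angle at 4:49:
Hour hand: 4 x 30 + 49 x 0.5 = 144.5 degrees
Minute hand: 49 x 6 = 294 degrees
Difference: |144.5 - 294| = 149.5 degrees
The angle is 149.5 degrees

Final answer: 149.5 degrees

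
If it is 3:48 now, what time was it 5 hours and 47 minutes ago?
Starting time: 3:48 = 228 total minutes past 12:00
Subtracting: 5 hours and 47 minutes = 347 minutes
228 - 347 = -119 (negative, add 12 hours = 720) = 601 minutes
= 10 hours and 1 minute past 12:00 = 10:01

Final answer: 10:01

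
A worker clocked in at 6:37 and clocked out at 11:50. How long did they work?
From 6:37 to 11:50:
(11 x 60 + 50) - (6 x 60 + 37) = 710 - 397 = 313 minutes
= 5 hours and 13 minutes

Final answer: 5 hours and 13 minutes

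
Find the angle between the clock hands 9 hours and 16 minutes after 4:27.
First find the time 9 hours and 16 minutes after 4:27.
Total minutes: 4 x 60 + 27 + 9 x 60 + 16 = 823.
823 mod 720 = 103 minutes = 1:43.
Now compute the angle at 1:43:
Hour hand: 1 x 30 + 43 x 0.5 = 51.5 degrees
Minute hand: 43 x 6 = 258 degrees
Difference: |51.5 - 258| = 206.5 degrees
Smaller angle: 360 - 206.5 = 153.5 degrees

Final answer: 153.5 degrees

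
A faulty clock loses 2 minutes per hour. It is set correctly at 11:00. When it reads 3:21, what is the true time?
For every 60 true minutes, the faulty clock advances 58 minutes, so 1 faulty-clock minute corresponds to 60/58 true minutes.
From 11:00 to 3:21 on the faulty dial is 261 minutes.
True elapsed: 261 x 60/58 = 270 minutes = 4 hours and 30 minutes.
True time: 11:00 + 4 hours and 30 minutes = 3:30.

Final answer: 3:30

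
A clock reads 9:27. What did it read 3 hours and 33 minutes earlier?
Starting time: 9:27 = 567 total minutes past 12:00
Subtracting: 3 hours and 33 minutes = 213 minutes
567 - 213 = 354 minutes
= 5 hours and 54 minutes past 12:00 = 5:54

Final answer: 5:54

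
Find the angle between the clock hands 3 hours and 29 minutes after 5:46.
First find the time 3 hours and 29 minutes after 5:46.
Total minutes: 5 x 60 + 46 + 3 x 60 + 29 = 555.
555 mod 720 = 555 minutes = 9:15.
Now compute the angle at 9:15:
Hour hand: 9 x 30 + 15 x 0.5 = 277.5 degrees
Minute hand: 15 x 6 = 90 degrees
Difference: |277.5 - 90| = 187.5 degrees
Smaller angle: 360 - 187.5 = 172.5 degrees

Final answer: 172.5 degrees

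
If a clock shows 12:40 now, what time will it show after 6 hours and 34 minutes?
Starting time: 12:40
Adding 34 minutes to 40 minutes: 40 + 34 = 74 minutes = 1 hour and 14 minutes
Adding 6 hours: 12 + 6 + 1 (carry) = 19 - 12 = 7
Final time: 7:14

Final answer: 7:14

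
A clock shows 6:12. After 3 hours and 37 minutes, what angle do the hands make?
First find the time 3 hours and 37 minutes after 6:12.
Total minutes: 6 x 60 + 12 + 3 x 60 + 37 = 589.
589 mod 720 = 589 minutes = 9:49.
Now compute the angle at 9:49:
Hour hand: 9 x 30 + 49 x 0.5 = 294.5 degrees
Minute hand: 49 x 6 = 294 degrees
Difference: |294.5 - 294| = 0.5 degrees
The angle is 0.5 degrees

Final answer: 0.5 degrees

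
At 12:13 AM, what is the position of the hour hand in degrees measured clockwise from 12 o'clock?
The hour hand moves 30 degrees per hour and 0.5 degrees per minute.
At 12:13: (0) x 30 + 13 x 0.5 = 0 + 6.5 = 6.5 degrees

Final answer: 6.5 degrees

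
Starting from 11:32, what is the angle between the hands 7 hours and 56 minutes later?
First find the time 7 hours and 56 minutes after 11:32.
Total minutes: 11 x 60 + 32 + 7 x 60 + 56 = 1168.
1168 mod 720 = 448 minutes = 7:28.
Now compute the angle at 7:28:
Hour hand: 7 x 30 + 28 x 0.5 = 224 degrees
Minute hand: 28 x 6 = 168 degrees
Difference: |224 - 168| = 56 degrees
The angle is 56 degrees

Final answer: 56 degrees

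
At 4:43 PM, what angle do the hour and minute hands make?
Hour hand position: 4 x 30 + 43 x 0.5 = 141.5 degrees
Minute hand position: 43 x 6 = 258 degrees
Difference: |141.5 - 258| = 116.5 degrees
The angle between the hands is 116.5 degrees

Final answer: 116.5 degrees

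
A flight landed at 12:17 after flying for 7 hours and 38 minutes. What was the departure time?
Starting time: 12:17 = 17 total minutes past 12:00
Subtracting: 7 hours and 38 minutes = 458 minutes
17 - 458 = -441 (negative, add 12 hours = 720) = 279 minutes
= 4 hours and 39 minutes past 12:00 = 4:39

Final answer: 4:39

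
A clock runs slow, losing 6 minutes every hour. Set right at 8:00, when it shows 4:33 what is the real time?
For every 60 true minutes, the faulty clock advances 54 minutes, so 1 faulty-clock minute corresponds to 60/54 true minutes.
From 8:00 to 4:33 on the faulty dial is 513 minutes.
True elapsed: 513 x 60/54 = 570 minutes = 9 hours and 30 minutes.
True time: 8:00 + 9 hours and 30 minutes = 5:30.

Final answer: 5:30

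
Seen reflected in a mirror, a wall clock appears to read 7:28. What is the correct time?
Reflection across the vertical (12-6) axis maps a hand at angle A degrees to (360 - A) degrees, which sends a reading of T minutes past 12:00 to (720 - T) minutes past 12:00.
Mirror reads 7:28 = 448 minutes past 12:00.
Actual time: (720 - 448) mod 720 = 272 minutes = 4:32.

Final answer: 4:32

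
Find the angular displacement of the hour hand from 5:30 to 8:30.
The hour hand moves 0.5 degrees per minute.
Time elapsed: 8:30 - 5:30 = 180 minutes
Angular displacement: 180 x 0.5 = 90 degrees

Final answer: 90 degrees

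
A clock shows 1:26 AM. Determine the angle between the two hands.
Hour hand position: 1 x 30 + 26 x 0.5 = 43 degrees
Minute hand position: 26 x 6 = 156 degrees
Difference: |43 - 156| = 113 degrees
The angle between the hands is 113 degrees

Final answer: 113 degrees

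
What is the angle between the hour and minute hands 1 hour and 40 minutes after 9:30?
First find the time 1 hour and 40 minutes after 9:30.
Total minutes: 9 x 60 + 30 + 1 x 60 + 40 = 670.
670 mod 720 = 670 minutes = 11:10.
Now compute the angle at 11:10:
Hour hand: 11 x 30 + 10 x 0.5 = 335 degrees
Minute hand: 10 x 6 = 60 degrees
Difference: |335 - 60| = 275 degrees
Smaller angle: 360 - 275 = 85 degrees

Final answer: 85 degrees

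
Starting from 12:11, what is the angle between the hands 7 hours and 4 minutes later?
First find the time 7 hours and 4 minutes after 12:11.
Total minutes: 12 x 60 + 11 + 7 x 60 + 4 = 1155.
1155 mod 720 = 435 minutes = 7:15.
Now compute the angle at 7:15:
Hour hand: 7 x 30 + 15 x 0.5 = 217.5 degrees
Minute hand: 15 x 6 = 90 degrees
Difference: |217.5 - 90| = 127.5 degrees
The angle is 127.5 degrees

Final answer: 127.5 degrees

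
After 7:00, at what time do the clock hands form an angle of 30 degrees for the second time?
At t minutes past 7:00, the hour hand is at 30 x 7 + 0.5t degrees and the minute hand is at 6t degrees.
The smaller angle between them is 30 degrees when |30H - 5.5t| = 30 or |30H - 5.5t| = 330.
With H = 7, solve 30 x 7 - 5.5t = +/- target for each target:
  t = (30 x 7 - 30) / 5.5 = 32.73
  t = (30 x 7 + 30) / 5.5 = 43.64
  t = (30 x 7 - 330) / 5.5 = -21.82 (outside (0, 60))
  t = (30 x 7 + 330) / 5.5 = 98.18 (outside (0, 60))
Valid solutions in (0, 60): {32.73, 43.64} minutes.
The second occurrence is t = 43.64 minutes.
The hands form a 30-degree angle at 43.64 minutes past 7:00.

Final answer: 43.64 minutes past 7:00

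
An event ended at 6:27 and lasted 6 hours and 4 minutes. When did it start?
Starting time: 6:27 = 387 total minutes past 12:00
Subtracting: 6 hours and 4 minutes = 364 minutes
387 - 364 = 23 minutes
= 23 minutes past 12:00 = 12:23

Final answer: 12:23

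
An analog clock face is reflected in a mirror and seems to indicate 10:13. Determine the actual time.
Reflection across the vertical (12-6) axis maps a hand at angle A degrees to (360 - A) degrees, which sends a reading of T minutes past 12:00 to (720 - T) minutes past 12:00.
Mirror reads 10:13 = 613 minutes past 12:00.
Actual time: (720 - 613) mod 720 = 107 minutes = 1:47.

Final answer: 1:47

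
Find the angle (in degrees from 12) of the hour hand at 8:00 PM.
The hour hand moves 30 degrees per hour and 0.5 degrees per minute.
At 8:00: (8) x 30 + 0 x 0.5 = 240 + 0 = 240 degrees

Final answer: 240 degrees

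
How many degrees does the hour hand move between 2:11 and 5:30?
The hour hand moves 0.5 degrees per minute.
Time elapsed: 5:30 - 2:11 = 199 minutes
Angular displacement: 199 x 0.5 = 99.5 degrees

Final answer: 99.5 degrees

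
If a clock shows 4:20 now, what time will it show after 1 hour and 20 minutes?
Starting time: 4:20
Adding 20 minutes to 20 minutes: 20 + 20 = 40 minutes
Adding 1 hour: 4 + 1 = 5
Final time: 5:40

Final answer: 5:40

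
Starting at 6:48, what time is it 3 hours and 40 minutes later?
Starting time: 6:48
Adding 40 minutes to 48 minutes: 48 + 40 = 88 minutes = 1 hour and 28 minutes
Adding 3 hours: 6 + 3 + 1 (carry) = 10
Final time: 10:28

Final answer: 10:28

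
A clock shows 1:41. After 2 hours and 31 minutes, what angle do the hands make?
First find the time 2 hours and 31 minutes after 1:41.
Total minutes: 1 x 60 + 41 + 2 x 60 + 31 = 252.
252 mod 720 = 252 minutes = 4:12.
Now compute the angle at 4:12:
Hour hand: 4 x 30 + 12 x 0.5 = 126 degrees
Minute hand: 12 x 6 = 72 degrees
Difference: |126 - 72| = 54 degrees
The angle is 54 degrees

Final answer: 54 degrees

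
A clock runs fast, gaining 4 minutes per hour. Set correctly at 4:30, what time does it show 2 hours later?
For every 60 true minutes, the faulty clock advances 60 + 4 = 64 minutes.
True elapsed: 2 hours = 120 minutes.
Faulty clock advances: 120 x 64/60 = 128 minutes (drift: 8 minutes ahead).
Shown time: 4:30 + 128 minutes = 6:38.

Final answer: 6:38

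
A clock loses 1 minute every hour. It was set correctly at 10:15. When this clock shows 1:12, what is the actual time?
For every 60 true minutes, the faulty clock advances 59 minutes, so 1 faulty-clock minute corresponds to 60/59 true minutes.
From 10:15 to 1:12 on the faulty dial is 177 minutes.
True elapsed: 177 x 60/59 = 180 minutes = 3 hours.
True time: 10:15 + 3 hours = 1:15.

Final answer: 1:15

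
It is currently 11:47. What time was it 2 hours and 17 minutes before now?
Starting time: 11:47 = 707 total minutes past 12:00
Subtracting: 2 hours and 17 minutes = 137 minutes
707 - 137 = 570 minutes
= 9 hours and 30 minutes past 12:00 = 9:30

Final answer: 9:30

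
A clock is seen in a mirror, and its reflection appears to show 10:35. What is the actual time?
Reflection across the vertical (12-6) axis maps a hand at angle A degrees to (360 - A) degrees, which sends a reading of T minutes past 12:00 to (720 - T) minutes past 12:00.
Mirror reads 10:35 = 635 minutes past 12:00.
Actual time: (720 - 635) mod 720 = 85 minutes = 1:25.

Final answer: 1:25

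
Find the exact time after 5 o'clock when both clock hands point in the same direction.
The minute hand gains 5.5 degrees per minute on the hour hand.
At 5:00, the hour hand is at 150 degrees and the minute hand is at 0 degrees.
The gap is 150 degrees. Time to close: 150/5.5 = 60 x 5/11 = 27.27 minutes.
The hands overlap at 27.27 minutes past 5:00.

Final answer: 27.27 minutes past 5:00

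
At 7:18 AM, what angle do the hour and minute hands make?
Hour hand position: 7 x 30 + 18 x 0.5 = 219 degrees
Minute hand position: 18 x 6 = 108 degrees
Difference: |219 - 108| = 111 degrees
The angle between the hands is 111 degrees

Final answer: 111 degrees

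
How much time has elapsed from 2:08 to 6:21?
From 2:08 to 6:21:
(6 x 60 + 21) - (2 x 60 + 8) = 381 - 128 = 253 minutes
= 4 hours and 13 minutes

Final answer: 4 hours and 13 minutes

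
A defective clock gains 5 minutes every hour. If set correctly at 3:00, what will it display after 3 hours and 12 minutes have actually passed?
For every 60 true minutes, the faulty clock advances 60 + 5 = 65 minutes.
True elapsed: 3 hours and 12 minutes = 192 minutes.
Faulty clock advances: 192 x 65/60 = 208 minutes (drift: 16 minutes ahead).
Shown time: 3:00 + 208 minutes = 6:28.

Final answer: 6:28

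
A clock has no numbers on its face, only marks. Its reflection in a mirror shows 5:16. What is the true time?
Reflection across the vertical (12-6) axis maps a hand at angle A degrees to (360 - A) degrees, which sends a reading of T minutes past 12:00 to (720 - T) minutes past 12:00.
Mirror reads 5:16 = 316 minutes past 12:00.
Actual time: (720 - 316) mod 720 = 404 minutes = 6:44.

Final answer: 6:44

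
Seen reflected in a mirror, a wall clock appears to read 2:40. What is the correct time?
Reflection across the vertical (12-6) axis maps a hand at angle A degrees to (360 - A) degrees, which sends a reading of T minutes past 12:00 to (720 - T) minutes past 12:00.
Mirror reads 2:40 = 160 minutes past 12:00.
Actual time: (720 - 160) mod 720 = 560 minutes = 9:20.

Final answer: 9:20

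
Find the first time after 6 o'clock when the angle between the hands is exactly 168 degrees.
At t minutes past 6:00, the hour hand is at 30 x 6 + 0.5t degrees and the minute hand is at 6t degrees.
The smaller angle between them is 168 degrees when |30H - 5.5t| = 168 or |30H - 5.5t| = 192.
With H = 6, solve 30 x 6 - 5.5t = +/- target for each target:
  t = (30 x 6 - 168) / 5.5 = 2.18
  t = (30 x 6 + 168) / 5.5 = 63.27 (outside (0, 60))
  t = (30 x 6 - 192) / 5.5 = -2.18 (outside (0, 60))
  t = (30 x 6 + 192) / 5.5 = 67.64 (outside (0, 60))
Valid solutions in (0, 60): {2.18} minutes.
The first occurrence is t = 2.18 minutes.
The hands form a 168-degree angle at 2.18 minutes past 6:00.

Final answer: 2.18 minutes past 6:00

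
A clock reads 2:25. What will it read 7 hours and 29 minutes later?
Starting time: 2:25
Adding 29 minutes to 25 minutes: 25 + 29 = 54 minutes
Adding 7 hours: 2 + 7 = 9
Final time: 9:54

Final answer: 9:54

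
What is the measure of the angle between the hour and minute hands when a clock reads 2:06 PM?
Hour hand position: 2 x 30 + 6 x 0.5 = 63 degrees
Minute hand position: 6 x 6 = 36 degrees
Difference: |63 - 36| = 27 degrees
The angle between the hands is 27 degrees

Final answer: 27 degrees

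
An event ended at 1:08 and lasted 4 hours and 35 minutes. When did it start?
Starting time: 1:08 = 68 total minutes past 12:00
Subtracting: 4 hours and 35 minutes = 275 minutes
68 - 275 = -207 (negative, add 12 hours = 720) = 513 minutes
= 8 hours and 33 minutes past 12:00 = 8:33

Final answer: 8:33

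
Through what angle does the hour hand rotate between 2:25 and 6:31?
The hour hand moves 0.5 degrees per minute.
Time elapsed: 6:31 - 2:25 = 246 minutes
Angular displacement: 246 x 0.5 = 123 degrees

Final answer: 123 degrees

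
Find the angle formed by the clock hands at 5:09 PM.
Hour hand position: 5 x 30 + 9 x 0.5 = 154.5 degrees
Minute hand position: 9 x 6 = 54 degrees
Difference: |154.5 - 54| = 100.5 degrees
The angle between the hands is 100.5 degrees

Final answer: 100.5 degrees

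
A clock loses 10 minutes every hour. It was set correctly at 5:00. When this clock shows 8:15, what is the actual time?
For every 60 true minutes, the faulty clock advances 50 minutes, so 1 faulty-clock minute corresponds to 60/50 true minutes.
From 5:00 to 8:15 on the faulty dial is 195 minutes.
True elapsed: 195 x 60/50 = 234 minutes = 3 hours and 54 minutes.
True time: 5:00 + 3 hours and 54 minutes = 8:54.

Final answer: 8:54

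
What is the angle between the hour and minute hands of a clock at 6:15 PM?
Hour hand position: 6 x 30 + 15 x 0.5 = 187.5 degrees
Minute hand position: 15 x 6 = 90 degrees
Difference: |187.5 - 90| = 97.5 degrees
The angle between the hands is 97.5 degrees

Final answer: 97.5 degrees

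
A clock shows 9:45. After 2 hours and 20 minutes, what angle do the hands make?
First find the time 2 hours and 20 minutes after 9:45.
Total minutes: 9 x 60 + 45 + 2 x 60 + 20 = 725.
725 mod 720 = 5 minutes = 12:05.
Now compute the angle at 12:05:
Hour hand: 0 x 30 + 5 x 0.5 = 2.5 degrees
Minute hand: 5 x 6 = 30 degrees
Difference: |2.5 - 30| = 27.5 degrees
The angle is 27.5 degrees

Final answer: 27.5 degrees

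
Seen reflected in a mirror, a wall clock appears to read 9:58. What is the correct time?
Reflection across the vertical (12-6) axis maps a hand at angle A degrees to (360 - A) degrees, which sends a reading of T minutes past 12:00 to (720 - T) minutes past 12:00.
Mirror reads 9:58 = 598 minutes past 12:00.
Actual time: (720 - 598) mod 720 = 122 minutes = 2:02.

Final answer: 2:02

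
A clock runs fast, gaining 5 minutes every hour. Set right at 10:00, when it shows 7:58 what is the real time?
For every 60 true minutes, the faulty clock advances 65 minutes, so 1 faulty-clock minute corresponds to 60/65 true minutes.
From 10:00 to 7:58 on the faulty dial is 598 minutes.
True elapsed: 598 x 60/65 = 552 minutes = 9 hours and 12 minutes.
True time: 10:00 + 9 hours and 12 minutes = 7:12.

Final answer: 7:12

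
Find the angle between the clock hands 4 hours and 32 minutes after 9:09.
First find the time 4 hours and 32 minutes after 9:09.
Total minutes: 9 x 60 + 9 + 4 x 60 + 32 = 821.
821 mod 720 = 101 minutes = 1:41.
Now compute the angle at 1:41:
Hour hand: 1 x 30 + 41 x 0.5 = 50.5 degrees
Minute hand: 41 x 6 = 246 degrees
Difference: |50.5 - 246| = 195.5 degrees
Smaller angle: 360 - 195.5 = 164.5 degrees

Final answer: 164.5 degrees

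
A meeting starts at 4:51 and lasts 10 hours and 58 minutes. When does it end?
Starting time: 4:51
Adding 58 minutes to 51 minutes: 51 + 58 = 109 minutes = 1 hour and 49 minutes
Adding 10 hours: 4 + 10 + 1 (carry) = 15 - 12 = 3
Final time: 3:49

Final answer: 3:49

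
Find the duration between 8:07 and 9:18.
From 8:07 to 9:18:
(9 x 60 + 18) - (8 x 60 + 7) = 558 - 487 = 71 minutes
= 1 hour and 11 minutes

Final answer: 1 hour and 11 minutes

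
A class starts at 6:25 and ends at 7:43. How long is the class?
From 6:25 to 7:43:
(7 x 60 + 43) - (6 x 60 + 25) = 463 - 385 = 78 minutes
= 1 hour and 18 minutes

Final answer: 1 hour and 18 minutes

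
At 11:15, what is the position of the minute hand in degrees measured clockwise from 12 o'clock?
The minute hand moves 6 degrees per minute.
At 11:15: 15 x 6 = 90 degrees

Final answer: 90 degrees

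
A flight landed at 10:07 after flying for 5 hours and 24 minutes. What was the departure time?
Starting time: 10:07 = 607 total minutes past 12:00
Subtracting: 5 hours and 24 minutes = 324 minutes
607 - 324 = 283 minutes
= 4 hours and 43 minutes past 12:00 = 4:43

Final answer: 4:43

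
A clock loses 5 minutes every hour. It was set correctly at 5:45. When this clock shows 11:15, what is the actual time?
For every 60 true minutes, the faulty clock advances 55 minutes, so 1 faulty-clock minute corresponds to 60/55 true minutes.
From 5:45 to 11:15 on the faulty dial is 330 minutes.
True elapsed: 330 x 60/55 = 360 minutes = 6 hours.
True time: 5:45 + 6 hours = 11:45.

Final answer: 11:45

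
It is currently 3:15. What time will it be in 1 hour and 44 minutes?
Starting time: 3:15
Adding 44 minutes to 15 minutes: 15 + 44 = 59 minutes
Adding 1 hour: 3 + 1 = 4
Final time: 4:59

Final answer: 4:59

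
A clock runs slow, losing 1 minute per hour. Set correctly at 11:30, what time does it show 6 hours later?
For every 60 true minutes, the faulty clock advances 60 - 1 = 59 minutes.
True elapsed: 6 hours = 360 minutes.
Faulty clock advances: 360 x 59/60 = 354 minutes (drift: 6 minutes behind).
Shown time: 11:30 + 354 minutes = 5:24.

Final answer: 5:24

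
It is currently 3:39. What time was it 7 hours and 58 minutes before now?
Starting time: 3:39 = 219 total minutes past 12:00
Subtracting: 7 hours and 58 minutes = 478 minutes
219 - 478 = -259 (negative, add 12 hours = 720) = 461 minutes
= 7 hours and 41 minutes past 12:00 = 7:41

Final answer: 7:41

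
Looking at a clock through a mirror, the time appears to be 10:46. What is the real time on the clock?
Reflection across the vertical (12-6) axis maps a hand at angle A degrees to (360 - A) degrees, which sends a reading of T minutes past 12:00 to (720 - T) minutes past 12:00.
Mirror reads 10:46 = 646 minutes past 12:00.
Actual time: (720 - 646) mod 720 = 74 minutes = 1:14.

Final answer: 1:14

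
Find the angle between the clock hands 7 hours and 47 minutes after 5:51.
First find the time 7 hours and 47 minutes after 5:51.
Total minutes: 5 x 60 + 51 + 7 x 60 + 47 = 818.
818 mod 720 = 98 minutes = 1:38.
Now compute the angle at 1:38:
Hour hand: 1 x 30 + 38 x 0.5 = 49 degrees
Minute hand: 38 x 6 = 228 degrees
Difference: |49 - 228| = 179 degrees
The angle is 179 degrees

Final answer: 179 degrees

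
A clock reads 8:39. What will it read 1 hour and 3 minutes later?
Starting time: 8:39
Adding 3 minutes to 39 minutes: 39 + 3 = 42 minutes
Adding 1 hour: 8 + 1 = 9
Final time: 9:42

Final answer: 9:42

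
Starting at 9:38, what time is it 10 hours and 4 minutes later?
Starting time: 9:38
Adding 4 minutes to 38 minutes: 38 + 4 = 42 minutes
Adding 10 hours: 9 + 10 = 19 - 12 = 7
Final time: 7:42

Final answer: 7:42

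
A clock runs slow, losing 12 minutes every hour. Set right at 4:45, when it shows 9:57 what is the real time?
For every 60 true minutes, the faulty clock advances 48 minutes, so 1 faulty-clock minute corresponds to 60/48 true minutes.
From 4:45 to 9:57 on the faulty dial is 312 minutes.
True elapsed: 312 x 60/48 = 390 minutes = 6 hours and 30 minutes.
True time: 4:45 + 6 hours and 30 minutes = 11:15.

Final answer: 11:15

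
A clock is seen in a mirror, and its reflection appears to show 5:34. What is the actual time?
Reflection across the vertical (12-6) axis maps a hand at angle A degrees to (360 - A) degrees, which sends a reading of T minutes past 12:00 to (720 - T) minutes past 12:00.
Mirror reads 5:34 = 334 minutes past 12:00.
Actual time: (720 - 334) mod 720 = 386 minutes = 6:26.

Final answer: 6:26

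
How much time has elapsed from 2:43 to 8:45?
From 2:43 to 8:45:
(8 x 60 + 45) - (2 x 60 + 43) = 525 - 163 = 362 minutes
= 6 hours and 2 minutes

Final answer: 6 hours and 2 minutes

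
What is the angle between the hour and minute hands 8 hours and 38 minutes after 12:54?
First find the time 8 hours and 38 minutes after 12:54.
Total minutes: 12 x 60 + 54 + 8 x 60 + 38 = 1292.
1292 mod 720 = 572 minutes = 9:32.
Now compute the angle at 9:32:
Hour hand: 9 x 30 + 32 x 0.5 = 286 degrees
Minute hand: 32 x 6 = 192 degrees
Difference: |286 - 192| = 94 degrees
The angle is 94 degrees

Final answer: 94 degrees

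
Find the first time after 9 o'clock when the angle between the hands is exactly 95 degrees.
At t minutes past 9:00, the hour hand is at 30 x 9 + 0.5t degrees and the minute hand is at 6t degrees.
The smaller angle between them is 95 degrees when |30H - 5.5t| = 95 or |30H - 5.5t| = 265.
With H = 9, solve 30 x 9 - 5.5t = +/- target for each target:
  t = (30 x 9 - 95) / 5.5 = 31.82
  t = (30 x 9 + 95) / 5.5 = 66.36 (outside (0, 60))
  t = (30 x 9 - 265) / 5.5 = 0.91
  t = (30 x 9 + 265) / 5.5 = 97.27 (outside (0, 60))
Valid solutions in (0, 60): {0.91, 31.82} minutes.
The first occurrence is t = 0.91 minutes.
The hands form a 95-degree angle at 0.91 minutes past 9:00.

Final answer: 0.91 minutes past 9:00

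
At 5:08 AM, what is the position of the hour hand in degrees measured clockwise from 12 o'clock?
The hour hand moves 30 degrees per hour and 0.5 degrees per minute.
At 5:08: (5) x 30 + 8 x 0.5 = 150 + 4 = 154 degrees

Final answer: 154 degrees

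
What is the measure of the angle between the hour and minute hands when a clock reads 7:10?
Hour hand position: 7 x 30 + 10 x 0.5 = 215 degrees
Minute hand position: 10 x 6 = 60 degrees
Difference: |215 - 60| = 155 degrees
The angle between the hands is 155 degrees

Final answer: 155 degrees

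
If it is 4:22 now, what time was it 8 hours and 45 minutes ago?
Starting time: 4:22 = 262 total minutes past 12:00
Subtracting: 8 hours and 45 minutes = 525 minutes
262 - 525 = -263 (negative, add 12 hours = 720) = 457 minutes
= 7 hours and 37 minutes past 12:00 = 7:37

Final answer: 7:37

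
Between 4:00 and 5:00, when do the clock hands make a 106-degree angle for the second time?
At t minutes past 4:00, the hour hand is at 30 x 4 + 0.5t degrees and the minute hand is at 6t degrees.
The smaller angle between them is 106 degrees when |30H - 5.5t| = 106 or |30H - 5.5t| = 254.
With H = 4, solve 30 x 4 - 5.5t = +/- target for each target:
  t = (30 x 4 - 106) / 5.5 = 2.55
  t = (30 x 4 + 106) / 5.5 = 41.09
  t = (30 x 4 - 254) / 5.5 = -24.36 (outside (0, 60))
  t = (30 x 4 + 254) / 5.5 = 68 (outside (0, 60))
Valid solutions in (0, 60): {2.55, 41.09} minutes.
The second occurrence is t = 41.09 minutes.
The hands form a 106-degree angle at 41.09 minutes past 4:00.

Final answer: 41.09 minutes past 4:00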